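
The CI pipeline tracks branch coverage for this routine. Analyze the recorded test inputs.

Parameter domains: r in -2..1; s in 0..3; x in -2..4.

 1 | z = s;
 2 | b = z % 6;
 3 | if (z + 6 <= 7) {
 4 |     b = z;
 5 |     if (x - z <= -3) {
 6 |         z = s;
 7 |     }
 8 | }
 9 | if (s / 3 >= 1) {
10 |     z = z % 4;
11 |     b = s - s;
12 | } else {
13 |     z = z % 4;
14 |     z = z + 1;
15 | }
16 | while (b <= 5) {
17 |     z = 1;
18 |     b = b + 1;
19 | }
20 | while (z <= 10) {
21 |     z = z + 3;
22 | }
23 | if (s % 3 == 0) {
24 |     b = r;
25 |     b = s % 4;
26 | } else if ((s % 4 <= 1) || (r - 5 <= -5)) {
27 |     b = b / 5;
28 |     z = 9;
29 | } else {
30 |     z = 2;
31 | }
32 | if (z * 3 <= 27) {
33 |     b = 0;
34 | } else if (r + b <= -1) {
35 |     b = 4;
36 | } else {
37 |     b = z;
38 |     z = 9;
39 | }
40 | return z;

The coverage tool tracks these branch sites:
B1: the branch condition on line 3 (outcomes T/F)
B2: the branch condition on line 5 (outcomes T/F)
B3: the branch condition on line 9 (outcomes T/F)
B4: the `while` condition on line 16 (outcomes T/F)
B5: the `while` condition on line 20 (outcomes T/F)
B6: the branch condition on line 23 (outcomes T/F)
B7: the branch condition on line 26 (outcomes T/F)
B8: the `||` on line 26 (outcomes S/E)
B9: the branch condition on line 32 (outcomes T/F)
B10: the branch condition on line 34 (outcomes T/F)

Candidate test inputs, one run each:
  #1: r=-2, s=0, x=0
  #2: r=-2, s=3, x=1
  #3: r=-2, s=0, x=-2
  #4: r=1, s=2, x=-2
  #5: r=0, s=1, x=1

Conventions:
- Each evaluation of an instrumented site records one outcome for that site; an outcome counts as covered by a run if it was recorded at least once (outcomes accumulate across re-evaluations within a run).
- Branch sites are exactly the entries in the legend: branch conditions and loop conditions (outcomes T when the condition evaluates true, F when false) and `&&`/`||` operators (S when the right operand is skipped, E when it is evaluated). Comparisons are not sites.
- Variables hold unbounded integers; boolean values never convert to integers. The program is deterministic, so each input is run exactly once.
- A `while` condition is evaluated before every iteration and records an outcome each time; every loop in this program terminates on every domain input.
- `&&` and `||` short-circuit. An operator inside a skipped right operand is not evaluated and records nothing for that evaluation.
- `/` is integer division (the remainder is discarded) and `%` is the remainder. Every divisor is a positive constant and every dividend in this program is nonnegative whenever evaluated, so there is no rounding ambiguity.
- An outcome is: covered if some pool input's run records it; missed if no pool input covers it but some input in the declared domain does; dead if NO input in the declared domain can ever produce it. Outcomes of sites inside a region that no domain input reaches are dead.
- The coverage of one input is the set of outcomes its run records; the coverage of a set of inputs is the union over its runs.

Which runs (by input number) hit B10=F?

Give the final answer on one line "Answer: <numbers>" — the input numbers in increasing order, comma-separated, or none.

input #1 (r=-2, s=0, x=0): does not produce B10=F
input #2 (r=-2, s=3, x=1): produces B10=F
input #3 (r=-2, s=0, x=-2): does not produce B10=F
input #4 (r=1, s=2, x=-2): does not produce B10=F
input #5 (r=0, s=1, x=1): does not produce B10=F

Answer: 2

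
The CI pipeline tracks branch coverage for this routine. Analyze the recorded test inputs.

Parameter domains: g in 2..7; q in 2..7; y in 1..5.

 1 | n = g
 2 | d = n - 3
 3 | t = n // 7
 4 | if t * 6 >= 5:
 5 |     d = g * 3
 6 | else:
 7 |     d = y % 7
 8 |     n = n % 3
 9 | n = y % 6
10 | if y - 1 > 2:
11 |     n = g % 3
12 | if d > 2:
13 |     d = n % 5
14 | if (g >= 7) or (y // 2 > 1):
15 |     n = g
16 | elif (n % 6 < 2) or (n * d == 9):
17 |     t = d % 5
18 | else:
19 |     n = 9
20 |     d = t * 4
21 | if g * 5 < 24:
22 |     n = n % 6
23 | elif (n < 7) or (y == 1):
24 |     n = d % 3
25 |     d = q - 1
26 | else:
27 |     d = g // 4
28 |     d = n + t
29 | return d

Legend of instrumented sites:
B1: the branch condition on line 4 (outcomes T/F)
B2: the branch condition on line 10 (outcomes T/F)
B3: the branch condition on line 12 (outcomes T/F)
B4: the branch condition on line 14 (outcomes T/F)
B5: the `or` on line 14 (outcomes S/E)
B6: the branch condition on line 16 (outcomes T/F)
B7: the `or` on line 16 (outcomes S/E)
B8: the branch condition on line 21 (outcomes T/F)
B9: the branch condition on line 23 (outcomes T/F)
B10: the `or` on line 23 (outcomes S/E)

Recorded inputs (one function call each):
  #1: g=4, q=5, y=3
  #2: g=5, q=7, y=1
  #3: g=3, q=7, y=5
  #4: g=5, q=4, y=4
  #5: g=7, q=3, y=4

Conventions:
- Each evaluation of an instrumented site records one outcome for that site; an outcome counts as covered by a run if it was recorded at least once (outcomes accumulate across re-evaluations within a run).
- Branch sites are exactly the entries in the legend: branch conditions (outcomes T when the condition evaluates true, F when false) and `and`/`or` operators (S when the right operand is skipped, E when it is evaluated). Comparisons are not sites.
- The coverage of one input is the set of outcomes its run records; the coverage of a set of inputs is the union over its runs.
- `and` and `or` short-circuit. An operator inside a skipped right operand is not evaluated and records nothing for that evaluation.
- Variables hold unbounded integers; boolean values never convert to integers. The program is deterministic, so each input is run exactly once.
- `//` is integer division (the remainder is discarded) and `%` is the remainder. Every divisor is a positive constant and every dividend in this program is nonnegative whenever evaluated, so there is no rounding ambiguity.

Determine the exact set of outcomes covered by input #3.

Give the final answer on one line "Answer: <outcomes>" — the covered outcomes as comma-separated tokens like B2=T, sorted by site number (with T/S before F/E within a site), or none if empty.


Event log for input #3 (g=3, q=7, y=5):
  B1->F, B2->T, B3->T, B5->E, B4->T, B8->T
as a set, this run covers: B1=F, B2=T, B3=T, B4=T, B5=E, B8=T
Answer: B1=F, B2=T, B3=T, B4=T, B5=E, B8=T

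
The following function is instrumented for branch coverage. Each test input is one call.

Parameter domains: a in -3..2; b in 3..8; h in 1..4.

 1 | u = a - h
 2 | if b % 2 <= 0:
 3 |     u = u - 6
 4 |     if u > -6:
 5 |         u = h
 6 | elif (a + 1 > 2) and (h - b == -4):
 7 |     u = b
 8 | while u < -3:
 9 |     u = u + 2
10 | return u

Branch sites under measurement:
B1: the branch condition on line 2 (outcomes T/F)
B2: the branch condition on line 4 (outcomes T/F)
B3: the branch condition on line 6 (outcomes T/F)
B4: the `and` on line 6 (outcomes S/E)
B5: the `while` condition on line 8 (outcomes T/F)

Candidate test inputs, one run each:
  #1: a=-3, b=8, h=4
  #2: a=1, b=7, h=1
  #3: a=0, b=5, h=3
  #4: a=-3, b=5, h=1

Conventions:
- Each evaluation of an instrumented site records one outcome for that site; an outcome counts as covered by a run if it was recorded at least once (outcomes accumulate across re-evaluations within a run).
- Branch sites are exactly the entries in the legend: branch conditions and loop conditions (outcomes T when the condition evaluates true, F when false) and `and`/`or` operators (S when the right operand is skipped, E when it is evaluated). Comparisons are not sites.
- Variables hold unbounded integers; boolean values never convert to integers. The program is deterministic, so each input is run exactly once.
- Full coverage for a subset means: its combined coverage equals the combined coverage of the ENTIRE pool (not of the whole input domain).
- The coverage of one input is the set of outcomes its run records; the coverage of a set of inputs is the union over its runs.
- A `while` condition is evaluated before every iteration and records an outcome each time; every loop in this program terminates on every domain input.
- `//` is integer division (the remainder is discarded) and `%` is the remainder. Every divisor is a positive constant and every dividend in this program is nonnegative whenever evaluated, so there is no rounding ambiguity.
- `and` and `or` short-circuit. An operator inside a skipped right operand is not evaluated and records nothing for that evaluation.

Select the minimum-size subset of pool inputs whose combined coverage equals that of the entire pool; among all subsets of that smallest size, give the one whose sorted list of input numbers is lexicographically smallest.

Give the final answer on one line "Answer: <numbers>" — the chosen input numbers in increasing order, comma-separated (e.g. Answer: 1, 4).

input #1 (a=-3, b=8, h=4): events B1->T, B2->F, B5->T, B5->T, B5->T, B5->T, B5->T, B5->F; covers B1=T, B2=F, B5=T, B5=F
input #2 (a=1, b=7, h=1): events B1->F, B4->S, B3->F, B5->F; covers B1=F, B3=F, B4=S, B5=F
input #3 (a=0, b=5, h=3): events B1->F, B4->S, B3->F, B5->F; covers B1=F, B3=F, B4=S, B5=F
input #4 (a=-3, b=5, h=1): events B1->F, B4->S, B3->F, B5->T, B5->F; covers B1=F, B3=F, B4=S, B5=T, B5=F
pool-wide coverage (7 outcomes): B1=T, B1=F, B2=F, B3=F, B4=S, B5=T, B5=F
every size-1 subset falls short of the 7 outcomes (best: 5/7)
at size 2, {1, 2} reaches all 7 outcomes; every lexicographically earlier size-2 subset fails

Answer: 1, 2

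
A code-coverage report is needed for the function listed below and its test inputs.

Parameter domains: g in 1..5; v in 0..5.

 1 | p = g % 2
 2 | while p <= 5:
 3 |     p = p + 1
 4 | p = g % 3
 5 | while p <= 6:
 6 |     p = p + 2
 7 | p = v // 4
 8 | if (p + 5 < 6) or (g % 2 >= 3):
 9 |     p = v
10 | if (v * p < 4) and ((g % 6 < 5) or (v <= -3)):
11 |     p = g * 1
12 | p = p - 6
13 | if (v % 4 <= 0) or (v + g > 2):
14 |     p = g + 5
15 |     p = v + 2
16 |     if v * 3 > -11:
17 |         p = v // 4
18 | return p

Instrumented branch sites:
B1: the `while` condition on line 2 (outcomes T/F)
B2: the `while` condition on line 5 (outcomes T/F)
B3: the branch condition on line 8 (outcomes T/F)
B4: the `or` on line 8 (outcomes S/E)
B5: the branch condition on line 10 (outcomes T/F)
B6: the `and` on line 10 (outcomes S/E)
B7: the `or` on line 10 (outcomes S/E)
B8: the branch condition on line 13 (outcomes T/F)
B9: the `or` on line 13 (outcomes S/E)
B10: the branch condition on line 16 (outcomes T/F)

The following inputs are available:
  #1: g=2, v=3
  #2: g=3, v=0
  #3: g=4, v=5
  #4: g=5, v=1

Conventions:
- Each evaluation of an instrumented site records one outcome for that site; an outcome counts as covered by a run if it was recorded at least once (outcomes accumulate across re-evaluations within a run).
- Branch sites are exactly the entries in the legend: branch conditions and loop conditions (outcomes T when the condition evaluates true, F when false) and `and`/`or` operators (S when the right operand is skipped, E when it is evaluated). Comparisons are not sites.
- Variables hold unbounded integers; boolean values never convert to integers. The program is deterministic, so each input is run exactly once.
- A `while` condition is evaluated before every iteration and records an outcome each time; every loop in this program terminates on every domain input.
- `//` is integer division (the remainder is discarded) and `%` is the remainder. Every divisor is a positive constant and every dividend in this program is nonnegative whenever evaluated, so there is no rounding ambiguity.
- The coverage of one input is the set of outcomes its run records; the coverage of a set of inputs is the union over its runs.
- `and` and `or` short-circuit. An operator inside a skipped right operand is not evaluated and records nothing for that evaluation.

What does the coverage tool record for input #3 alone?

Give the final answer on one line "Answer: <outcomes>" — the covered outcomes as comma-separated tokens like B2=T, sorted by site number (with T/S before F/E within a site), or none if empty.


Tracing the run of input #3 (g=4, v=5):
  B1->T, B1->T, B1->T, B1->T, B1->T, B1->T, B1->F, B2->T, B2->T, B2->T
  B2->F, B4->E, B3->F, B6->S, B5->F, B9->E, B8->T, B10->T
deduplicating events, the covered set is: B1=T, B1=F, B2=T, B2=F, B3=F, B4=E, B5=F, B6=S, B8=T, B9=E, B10=T
Answer: B1=T, B1=F, B2=T, B2=F, B3=F, B4=E, B5=F, B6=S, B8=T, B9=E, B10=T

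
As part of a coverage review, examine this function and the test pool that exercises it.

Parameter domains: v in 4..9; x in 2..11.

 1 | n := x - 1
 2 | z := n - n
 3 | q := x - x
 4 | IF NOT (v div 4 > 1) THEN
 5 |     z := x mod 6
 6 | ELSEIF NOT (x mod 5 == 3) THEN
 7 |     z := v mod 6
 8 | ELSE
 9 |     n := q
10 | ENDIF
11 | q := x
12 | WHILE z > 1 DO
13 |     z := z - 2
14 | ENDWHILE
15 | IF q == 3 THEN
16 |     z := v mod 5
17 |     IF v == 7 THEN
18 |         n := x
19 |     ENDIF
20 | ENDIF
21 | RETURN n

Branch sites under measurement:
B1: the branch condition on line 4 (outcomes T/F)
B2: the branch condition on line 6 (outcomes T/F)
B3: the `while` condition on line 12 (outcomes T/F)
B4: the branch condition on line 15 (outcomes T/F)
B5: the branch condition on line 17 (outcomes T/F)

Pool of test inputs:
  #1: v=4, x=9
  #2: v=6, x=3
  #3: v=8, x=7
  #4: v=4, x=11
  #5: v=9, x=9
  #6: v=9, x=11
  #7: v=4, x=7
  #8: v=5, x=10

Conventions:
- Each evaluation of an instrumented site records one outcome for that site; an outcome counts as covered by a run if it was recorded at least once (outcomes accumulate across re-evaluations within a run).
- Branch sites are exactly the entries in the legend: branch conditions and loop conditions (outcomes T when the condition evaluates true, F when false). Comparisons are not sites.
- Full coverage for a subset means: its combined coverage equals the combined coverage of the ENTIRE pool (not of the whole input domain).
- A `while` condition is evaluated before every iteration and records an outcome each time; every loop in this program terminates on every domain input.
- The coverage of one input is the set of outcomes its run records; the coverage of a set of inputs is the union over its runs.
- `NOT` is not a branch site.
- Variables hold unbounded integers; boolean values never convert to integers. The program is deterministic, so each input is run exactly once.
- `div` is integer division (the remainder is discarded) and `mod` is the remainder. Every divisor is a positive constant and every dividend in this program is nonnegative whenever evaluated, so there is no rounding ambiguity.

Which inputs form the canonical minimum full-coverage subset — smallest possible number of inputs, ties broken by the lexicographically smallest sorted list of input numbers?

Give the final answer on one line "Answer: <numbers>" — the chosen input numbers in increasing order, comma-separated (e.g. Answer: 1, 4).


test 1 (v=4, x=9) fires B1->T, B3->T, B3->F, B4->F; hits B1=T, B3=T, B3=F, B4=F
test 2 (v=6, x=3) fires B1->T, B3->T, B3->F, B4->T, B5->F; hits B1=T, B3=T, B3=F, B4=T, B5=F
test 3 (v=8, x=7) fires B1->F, B2->T, B3->T, B3->F, B4->F; hits B1=F, B2=T, B3=T, B3=F, B4=F
test 4 (v=4, x=11) fires B1->T, B3->T, B3->T, B3->F, B4->F; hits B1=T, B3=T, B3=F, B4=F
test 5 (v=9, x=9) fires B1->F, B2->T, B3->T, B3->F, B4->F; hits B1=F, B2=T, B3=T, B3=F, B4=F
test 6 (v=9, x=11) fires B1->F, B2->T, B3->T, B3->F, B4->F; hits B1=F, B2=T, B3=T, B3=F, B4=F
test 7 (v=4, x=7) fires B1->T, B3->F, B4->F; hits B1=T, B3=F, B4=F
test 8 (v=5, x=10) fires B1->T, B3->T, B3->T, B3->F, B4->F; hits B1=T, B3=T, B3=F, B4=F
the full pool covers 8 outcomes: B1=T, B1=F, B2=T, B3=T, B3=F, B4=T, B4=F, B5=F
no size-1 subset reaches all 8 outcomes (best union: 5/8)
size 2: inputs {2, 3} cover all 8 outcomes, and no lexicographically smaller subset of this size does
Answer: 2, 3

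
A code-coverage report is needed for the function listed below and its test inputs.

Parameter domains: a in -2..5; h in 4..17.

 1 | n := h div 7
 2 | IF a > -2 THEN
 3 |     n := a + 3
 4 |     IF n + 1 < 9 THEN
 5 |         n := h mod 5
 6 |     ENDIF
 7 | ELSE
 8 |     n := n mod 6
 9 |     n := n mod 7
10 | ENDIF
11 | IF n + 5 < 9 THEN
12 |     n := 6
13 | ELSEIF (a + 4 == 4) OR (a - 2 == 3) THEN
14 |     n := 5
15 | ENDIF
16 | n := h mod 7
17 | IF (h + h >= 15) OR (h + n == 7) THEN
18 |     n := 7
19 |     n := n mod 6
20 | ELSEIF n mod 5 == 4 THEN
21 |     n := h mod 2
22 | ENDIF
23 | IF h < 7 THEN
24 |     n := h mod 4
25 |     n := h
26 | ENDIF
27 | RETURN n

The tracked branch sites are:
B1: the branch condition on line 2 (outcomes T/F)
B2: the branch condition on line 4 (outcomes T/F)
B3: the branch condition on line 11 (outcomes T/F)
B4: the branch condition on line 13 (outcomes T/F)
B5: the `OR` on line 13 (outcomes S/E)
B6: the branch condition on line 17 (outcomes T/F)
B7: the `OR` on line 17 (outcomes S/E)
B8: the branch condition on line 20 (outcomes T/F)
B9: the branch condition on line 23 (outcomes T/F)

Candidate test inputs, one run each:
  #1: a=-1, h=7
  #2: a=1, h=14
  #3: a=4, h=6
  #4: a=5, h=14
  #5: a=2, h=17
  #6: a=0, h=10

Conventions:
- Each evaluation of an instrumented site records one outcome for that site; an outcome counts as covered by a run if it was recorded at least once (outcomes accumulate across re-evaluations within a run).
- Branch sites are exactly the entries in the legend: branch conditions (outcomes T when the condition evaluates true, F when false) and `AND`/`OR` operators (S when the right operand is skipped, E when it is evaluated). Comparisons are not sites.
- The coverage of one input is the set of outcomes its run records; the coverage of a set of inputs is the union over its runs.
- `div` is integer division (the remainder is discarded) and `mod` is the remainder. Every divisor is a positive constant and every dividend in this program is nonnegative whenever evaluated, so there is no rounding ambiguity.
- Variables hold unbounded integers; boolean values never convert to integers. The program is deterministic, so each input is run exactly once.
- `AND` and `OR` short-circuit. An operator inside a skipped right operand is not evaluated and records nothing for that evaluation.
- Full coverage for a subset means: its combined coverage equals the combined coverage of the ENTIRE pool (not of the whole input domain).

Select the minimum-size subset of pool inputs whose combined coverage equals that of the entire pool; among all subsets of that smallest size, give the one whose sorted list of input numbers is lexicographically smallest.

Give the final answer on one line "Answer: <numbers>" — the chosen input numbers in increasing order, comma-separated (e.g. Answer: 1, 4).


#1 (a=-1, h=7) -> B1->T, B2->T, B3->T, B7->E, B6->T, B9->F; covered: B1=T, B2=T, B3=T, B6=T, B7=E, B9=F
#2 (a=1, h=14) -> B1->T, B2->T, B3->F, B5->E, B4->F, B7->S, B6->T, B9->F; covered: B1=T, B2=T, B3=F, B4=F, B5=E, B6=T, B7=S, B9=F
#3 (a=4, h=6) -> B1->T, B2->T, B3->T, B7->E, B6->F, B8->F, B9->T; covered: B1=T, B2=T, B3=T, B6=F, B7=E, B8=F, B9=T
#4 (a=5, h=14) -> B1->T, B2->F, B3->F, B5->E, B4->T, B7->S, B6->T, B9->F; covered: B1=T, B2=F, B3=F, B4=T, B5=E, B6=T, B7=S, B9=F
#5 (a=2, h=17) -> B1->T, B2->T, B3->T, B7->S, B6->T, B9->F; covered: B1=T, B2=T, B3=T, B6=T, B7=S, B9=F
#6 (a=0, h=10) -> B1->T, B2->T, B3->T, B7->S, B6->T, B9->F; covered: B1=T, B2=T, B3=T, B6=T, B7=S, B9=F
the full pool covers 15 outcomes: B1=T, B2=T, B2=F, B3=T, B3=F, B4=T, B4=F, B5=E, B6=T, B6=F, B7=S, B7=E, B8=F, B9=T, B9=F
checked all size-1 subsets: none covers 15 outcomes (max 8/15)
checked all size-2 subsets: none covers 15 outcomes (max 14/15)
at size 3, {2, 3, 4} reaches all 15 outcomes; every lexicographically earlier size-3 subset fails
Answer: 2, 3, 4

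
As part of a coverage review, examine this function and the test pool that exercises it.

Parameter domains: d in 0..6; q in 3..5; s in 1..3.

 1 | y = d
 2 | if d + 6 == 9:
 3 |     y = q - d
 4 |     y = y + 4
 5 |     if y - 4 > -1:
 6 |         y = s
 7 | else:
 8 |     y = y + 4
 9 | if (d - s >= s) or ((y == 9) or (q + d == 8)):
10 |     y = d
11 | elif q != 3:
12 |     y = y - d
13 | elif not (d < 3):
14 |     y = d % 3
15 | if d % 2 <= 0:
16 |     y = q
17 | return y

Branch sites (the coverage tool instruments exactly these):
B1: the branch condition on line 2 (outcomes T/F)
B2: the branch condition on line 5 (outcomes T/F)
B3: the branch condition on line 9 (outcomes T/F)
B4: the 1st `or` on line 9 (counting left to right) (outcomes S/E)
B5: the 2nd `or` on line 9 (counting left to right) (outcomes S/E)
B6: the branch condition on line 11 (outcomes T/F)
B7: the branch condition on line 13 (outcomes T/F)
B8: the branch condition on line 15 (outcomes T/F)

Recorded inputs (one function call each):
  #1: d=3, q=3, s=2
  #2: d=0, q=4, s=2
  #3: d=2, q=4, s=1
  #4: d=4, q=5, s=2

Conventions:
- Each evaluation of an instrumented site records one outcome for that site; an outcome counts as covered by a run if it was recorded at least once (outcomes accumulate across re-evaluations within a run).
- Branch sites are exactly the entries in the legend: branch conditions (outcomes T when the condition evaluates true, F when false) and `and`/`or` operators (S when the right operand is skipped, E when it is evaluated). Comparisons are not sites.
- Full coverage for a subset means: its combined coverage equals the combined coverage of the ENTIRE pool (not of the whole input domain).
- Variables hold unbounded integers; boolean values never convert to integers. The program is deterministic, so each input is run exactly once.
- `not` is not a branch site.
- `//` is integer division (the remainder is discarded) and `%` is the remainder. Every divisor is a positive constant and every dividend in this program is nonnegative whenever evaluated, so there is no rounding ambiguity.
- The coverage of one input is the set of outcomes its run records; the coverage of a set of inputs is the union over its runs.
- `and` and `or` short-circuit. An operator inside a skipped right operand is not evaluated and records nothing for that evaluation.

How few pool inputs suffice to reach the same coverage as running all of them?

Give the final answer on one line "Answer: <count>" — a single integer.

test 1 (d=3, q=3, s=2) fires B1->T, B2->T, B4->E, B5->E, B3->F, B6->F, B7->T, B8->F; hits B1=T, B2=T, B3=F, B4=E, B5=E, B6=F, B7=T, B8=F
test 2 (d=0, q=4, s=2) fires B1->F, B4->E, B5->E, B3->F, B6->T, B8->T; hits B1=F, B3=F, B4=E, B5=E, B6=T, B8=T
test 3 (d=2, q=4, s=1) fires B1->F, B4->S, B3->T, B8->T; hits B1=F, B3=T, B4=S, B8=T
test 4 (d=4, q=5, s=2) fires B1->F, B4->S, B3->T, B8->T; hits B1=F, B3=T, B4=S, B8=T
the full pool covers 13 outcomes: B1=T, B1=F, B2=T, B3=T, B3=F, B4=S, B4=E, B5=E, B6=T, B6=F, B7=T, B8=T, B8=F
every size-1 subset falls short of the 13 outcomes (best: 8/13)
every size-2 subset falls short of the 13 outcomes (best: 12/13)
size 3: inputs {1, 2, 3} cover all 13 outcomes, and no lexicographically smaller subset of this size does

Answer: 3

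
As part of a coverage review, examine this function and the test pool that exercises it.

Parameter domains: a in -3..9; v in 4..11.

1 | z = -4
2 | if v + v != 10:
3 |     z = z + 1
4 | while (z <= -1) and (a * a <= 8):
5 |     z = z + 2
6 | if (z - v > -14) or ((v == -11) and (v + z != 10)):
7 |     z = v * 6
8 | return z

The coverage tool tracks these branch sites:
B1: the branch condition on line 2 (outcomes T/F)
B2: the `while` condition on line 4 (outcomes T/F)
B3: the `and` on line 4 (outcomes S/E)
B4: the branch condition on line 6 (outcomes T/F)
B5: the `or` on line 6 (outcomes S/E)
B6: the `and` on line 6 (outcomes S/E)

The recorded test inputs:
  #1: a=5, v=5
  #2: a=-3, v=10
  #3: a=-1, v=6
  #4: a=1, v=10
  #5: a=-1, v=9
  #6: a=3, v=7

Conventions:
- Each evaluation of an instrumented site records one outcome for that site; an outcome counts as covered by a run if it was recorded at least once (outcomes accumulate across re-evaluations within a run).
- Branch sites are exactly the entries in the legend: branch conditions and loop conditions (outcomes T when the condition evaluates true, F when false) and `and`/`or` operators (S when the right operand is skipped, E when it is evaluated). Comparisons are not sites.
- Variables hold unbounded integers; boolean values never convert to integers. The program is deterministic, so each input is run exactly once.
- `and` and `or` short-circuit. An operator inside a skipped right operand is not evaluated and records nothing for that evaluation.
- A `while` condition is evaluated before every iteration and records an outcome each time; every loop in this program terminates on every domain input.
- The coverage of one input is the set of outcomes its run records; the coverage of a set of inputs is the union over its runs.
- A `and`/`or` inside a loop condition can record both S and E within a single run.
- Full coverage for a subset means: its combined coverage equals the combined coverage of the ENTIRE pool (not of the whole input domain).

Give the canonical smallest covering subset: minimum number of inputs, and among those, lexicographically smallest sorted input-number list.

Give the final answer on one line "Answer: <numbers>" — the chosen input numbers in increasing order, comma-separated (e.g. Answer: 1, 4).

input #1 (a=5, v=5): events B1->F, B3->E, B2->F, B5->S, B4->T; covers B1=F, B2=F, B3=E, B4=T, B5=S
input #2 (a=-3, v=10): events B1->T, B3->E, B2->F, B5->S, B4->T; covers B1=T, B2=F, B3=E, B4=T, B5=S
input #3 (a=-1, v=6): events B1->T, B3->E, B2->T, B3->E, B2->T, B3->S, B2->F, B5->S, B4->T; covers B1=T, B2=T, B2=F, B3=S, B3=E, B4=T, B5=S
input #4 (a=1, v=10): events B1->T, B3->E, B2->T, B3->E, B2->T, B3->S, B2->F, B5->S, B4->T; covers B1=T, B2=T, B2=F, B3=S, B3=E, B4=T, B5=S
input #5 (a=-1, v=9): events B1->T, B3->E, B2->T, B3->E, B2->T, B3->S, B2->F, B5->S, B4->T; covers B1=T, B2=T, B2=F, B3=S, B3=E, B4=T, B5=S
input #6 (a=3, v=7): events B1->T, B3->E, B2->F, B5->S, B4->T; covers B1=T, B2=F, B3=E, B4=T, B5=S
together the pool reaches 8 outcomes: B1=T, B1=F, B2=T, B2=F, B3=S, B3=E, B4=T, B5=S
size 1 is not enough: best union over all size-1 subsets is 7/8
size 2: inputs {1, 3} cover all 8 outcomes, and no lexicographically smaller subset of this size does

Answer: 1, 3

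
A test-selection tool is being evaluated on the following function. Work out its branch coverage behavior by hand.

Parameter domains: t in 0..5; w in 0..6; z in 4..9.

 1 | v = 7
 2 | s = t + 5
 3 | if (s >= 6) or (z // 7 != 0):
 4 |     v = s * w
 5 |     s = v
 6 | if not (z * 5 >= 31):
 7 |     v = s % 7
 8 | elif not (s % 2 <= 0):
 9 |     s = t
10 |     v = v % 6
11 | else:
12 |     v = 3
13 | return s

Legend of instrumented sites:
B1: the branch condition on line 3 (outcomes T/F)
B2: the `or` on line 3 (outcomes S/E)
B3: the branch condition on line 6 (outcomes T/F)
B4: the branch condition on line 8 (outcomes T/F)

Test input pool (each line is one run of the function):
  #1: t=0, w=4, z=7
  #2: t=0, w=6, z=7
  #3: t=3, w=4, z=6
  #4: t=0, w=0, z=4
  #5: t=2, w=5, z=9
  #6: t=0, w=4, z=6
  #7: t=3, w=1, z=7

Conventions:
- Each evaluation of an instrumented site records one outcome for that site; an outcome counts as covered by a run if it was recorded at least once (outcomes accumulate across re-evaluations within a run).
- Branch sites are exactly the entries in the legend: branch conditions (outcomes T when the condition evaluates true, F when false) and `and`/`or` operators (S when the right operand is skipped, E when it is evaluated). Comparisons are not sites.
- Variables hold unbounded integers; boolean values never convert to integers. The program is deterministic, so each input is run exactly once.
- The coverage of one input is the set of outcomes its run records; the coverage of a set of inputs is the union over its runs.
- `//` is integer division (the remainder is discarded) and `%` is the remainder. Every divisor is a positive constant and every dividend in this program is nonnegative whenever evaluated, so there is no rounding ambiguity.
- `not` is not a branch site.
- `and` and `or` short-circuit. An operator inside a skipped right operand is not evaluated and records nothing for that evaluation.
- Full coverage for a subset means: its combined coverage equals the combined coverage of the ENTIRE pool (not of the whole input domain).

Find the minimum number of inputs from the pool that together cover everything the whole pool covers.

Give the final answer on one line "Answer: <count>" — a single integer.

input #1 (t=0, w=4, z=7): events B2->E, B1->T, B3->F, B4->F; covers B1=T, B2=E, B3=F, B4=F
input #2 (t=0, w=6, z=7): events B2->E, B1->T, B3->F, B4->F; covers B1=T, B2=E, B3=F, B4=F
input #3 (t=3, w=4, z=6): events B2->S, B1->T, B3->T; covers B1=T, B2=S, B3=T
input #4 (t=0, w=0, z=4): events B2->E, B1->F, B3->T; covers B1=F, B2=E, B3=T
input #5 (t=2, w=5, z=9): events B2->S, B1->T, B3->F, B4->T; covers B1=T, B2=S, B3=F, B4=T
input #6 (t=0, w=4, z=6): events B2->E, B1->F, B3->T; covers B1=F, B2=E, B3=T
input #7 (t=3, w=1, z=7): events B2->S, B1->T, B3->F, B4->F; covers B1=T, B2=S, B3=F, B4=F
together the pool reaches 8 outcomes: B1=T, B1=F, B2=S, B2=E, B3=T, B3=F, B4=T, B4=F
no size-1 subset reaches all 8 outcomes (best union: 4/8)
no size-2 subset reaches all 8 outcomes (best union: 7/8)
size 3: inputs {1, 4, 5} cover all 8 outcomes, and no lexicographically smaller subset of this size does

Answer: 3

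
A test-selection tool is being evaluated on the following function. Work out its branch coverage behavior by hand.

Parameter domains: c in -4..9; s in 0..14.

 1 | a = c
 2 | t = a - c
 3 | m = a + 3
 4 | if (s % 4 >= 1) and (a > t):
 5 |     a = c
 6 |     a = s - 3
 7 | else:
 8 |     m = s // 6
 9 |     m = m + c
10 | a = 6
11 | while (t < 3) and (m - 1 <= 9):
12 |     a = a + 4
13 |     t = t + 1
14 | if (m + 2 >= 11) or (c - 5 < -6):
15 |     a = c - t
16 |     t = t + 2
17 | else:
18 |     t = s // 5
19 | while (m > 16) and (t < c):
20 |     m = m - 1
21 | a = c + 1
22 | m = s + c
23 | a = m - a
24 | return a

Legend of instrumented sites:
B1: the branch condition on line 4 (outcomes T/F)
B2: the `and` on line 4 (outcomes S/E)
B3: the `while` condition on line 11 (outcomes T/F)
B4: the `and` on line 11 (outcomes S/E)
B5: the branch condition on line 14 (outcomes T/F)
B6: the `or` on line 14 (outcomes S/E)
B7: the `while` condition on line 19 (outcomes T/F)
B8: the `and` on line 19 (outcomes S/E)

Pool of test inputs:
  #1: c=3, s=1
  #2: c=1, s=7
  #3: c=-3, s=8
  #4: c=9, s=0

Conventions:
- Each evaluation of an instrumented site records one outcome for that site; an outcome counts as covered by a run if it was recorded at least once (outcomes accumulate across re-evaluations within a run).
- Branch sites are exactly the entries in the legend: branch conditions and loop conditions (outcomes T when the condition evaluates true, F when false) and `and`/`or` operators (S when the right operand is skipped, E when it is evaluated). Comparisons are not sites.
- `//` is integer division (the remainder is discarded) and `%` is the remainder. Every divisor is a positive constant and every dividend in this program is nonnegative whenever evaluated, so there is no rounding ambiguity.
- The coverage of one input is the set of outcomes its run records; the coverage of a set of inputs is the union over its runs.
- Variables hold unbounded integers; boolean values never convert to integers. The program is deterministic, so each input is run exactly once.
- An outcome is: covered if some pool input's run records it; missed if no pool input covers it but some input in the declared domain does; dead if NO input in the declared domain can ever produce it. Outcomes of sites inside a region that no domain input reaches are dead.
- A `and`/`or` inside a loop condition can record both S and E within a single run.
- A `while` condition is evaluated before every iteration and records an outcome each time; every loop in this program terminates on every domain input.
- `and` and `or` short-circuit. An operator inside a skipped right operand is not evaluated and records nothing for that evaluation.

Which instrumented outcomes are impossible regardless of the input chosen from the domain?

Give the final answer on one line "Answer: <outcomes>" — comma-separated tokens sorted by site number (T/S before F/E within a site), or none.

exhaustive pass over the 210-input domain:
  B7=T: never recorded by any domain input -> dead
  B8=E: never recorded by any domain input -> dead
  reachable outcomes have witnesses, e.g. B1=T (e.g. c=1, s=1), B1=F (e.g. c=-4, s=0), B2=S (e.g. c=-4, s=0), B2=E (e.g. c=-4, s=1)

Answer: B7=T, B8=E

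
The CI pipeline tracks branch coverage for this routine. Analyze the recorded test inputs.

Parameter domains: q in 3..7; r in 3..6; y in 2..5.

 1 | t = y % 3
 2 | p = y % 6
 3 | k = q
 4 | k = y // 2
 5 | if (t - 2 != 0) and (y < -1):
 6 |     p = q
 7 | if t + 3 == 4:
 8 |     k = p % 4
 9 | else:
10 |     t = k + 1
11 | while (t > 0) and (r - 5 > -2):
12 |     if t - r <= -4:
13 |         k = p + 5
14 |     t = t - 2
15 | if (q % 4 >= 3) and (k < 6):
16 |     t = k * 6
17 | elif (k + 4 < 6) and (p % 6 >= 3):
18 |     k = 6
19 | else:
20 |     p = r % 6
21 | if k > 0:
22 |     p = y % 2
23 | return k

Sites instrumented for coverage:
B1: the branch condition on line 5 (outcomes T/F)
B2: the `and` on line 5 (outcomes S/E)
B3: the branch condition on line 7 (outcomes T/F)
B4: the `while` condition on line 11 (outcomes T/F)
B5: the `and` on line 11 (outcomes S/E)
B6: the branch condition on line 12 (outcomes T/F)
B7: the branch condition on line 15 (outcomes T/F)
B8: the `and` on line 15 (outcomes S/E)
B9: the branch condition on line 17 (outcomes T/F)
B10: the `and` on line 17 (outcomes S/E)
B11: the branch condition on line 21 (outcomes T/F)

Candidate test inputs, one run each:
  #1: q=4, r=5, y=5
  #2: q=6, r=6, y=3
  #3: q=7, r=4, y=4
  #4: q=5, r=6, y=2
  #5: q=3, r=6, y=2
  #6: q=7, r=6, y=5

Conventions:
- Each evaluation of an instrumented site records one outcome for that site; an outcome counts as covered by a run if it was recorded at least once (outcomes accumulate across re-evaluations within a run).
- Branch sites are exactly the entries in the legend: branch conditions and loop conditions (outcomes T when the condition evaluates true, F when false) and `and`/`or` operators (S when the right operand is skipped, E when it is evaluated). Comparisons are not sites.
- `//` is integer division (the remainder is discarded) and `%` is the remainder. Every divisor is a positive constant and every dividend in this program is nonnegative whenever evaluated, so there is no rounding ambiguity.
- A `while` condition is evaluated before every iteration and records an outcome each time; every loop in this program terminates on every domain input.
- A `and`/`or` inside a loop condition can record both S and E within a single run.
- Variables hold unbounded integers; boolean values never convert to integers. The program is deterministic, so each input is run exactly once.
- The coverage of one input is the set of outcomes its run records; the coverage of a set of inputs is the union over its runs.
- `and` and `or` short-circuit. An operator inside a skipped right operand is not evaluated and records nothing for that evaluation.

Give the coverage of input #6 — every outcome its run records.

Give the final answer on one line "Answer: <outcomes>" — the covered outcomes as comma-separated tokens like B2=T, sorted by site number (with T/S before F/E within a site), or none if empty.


Event log for input #6 (q=7, r=6, y=5):
  B2->S, B1->F, B3->F, B5->E, B4->T, B6->F, B5->E, B4->T, B6->T, B5->S
  B4->F, B8->E, B7->F, B10->S, B9->F, B11->T
distinct outcomes covered: B1=F, B2=S, B3=F, B4=T, B4=F, B5=S, B5=E, B6=T, B6=F, B7=F, B8=E, B9=F, B10=S, B11=T
Answer: B1=F, B2=S, B3=F, B4=T, B4=F, B5=S, B5=E, B6=T, B6=F, B7=F, B8=E, B9=F, B10=S, B11=T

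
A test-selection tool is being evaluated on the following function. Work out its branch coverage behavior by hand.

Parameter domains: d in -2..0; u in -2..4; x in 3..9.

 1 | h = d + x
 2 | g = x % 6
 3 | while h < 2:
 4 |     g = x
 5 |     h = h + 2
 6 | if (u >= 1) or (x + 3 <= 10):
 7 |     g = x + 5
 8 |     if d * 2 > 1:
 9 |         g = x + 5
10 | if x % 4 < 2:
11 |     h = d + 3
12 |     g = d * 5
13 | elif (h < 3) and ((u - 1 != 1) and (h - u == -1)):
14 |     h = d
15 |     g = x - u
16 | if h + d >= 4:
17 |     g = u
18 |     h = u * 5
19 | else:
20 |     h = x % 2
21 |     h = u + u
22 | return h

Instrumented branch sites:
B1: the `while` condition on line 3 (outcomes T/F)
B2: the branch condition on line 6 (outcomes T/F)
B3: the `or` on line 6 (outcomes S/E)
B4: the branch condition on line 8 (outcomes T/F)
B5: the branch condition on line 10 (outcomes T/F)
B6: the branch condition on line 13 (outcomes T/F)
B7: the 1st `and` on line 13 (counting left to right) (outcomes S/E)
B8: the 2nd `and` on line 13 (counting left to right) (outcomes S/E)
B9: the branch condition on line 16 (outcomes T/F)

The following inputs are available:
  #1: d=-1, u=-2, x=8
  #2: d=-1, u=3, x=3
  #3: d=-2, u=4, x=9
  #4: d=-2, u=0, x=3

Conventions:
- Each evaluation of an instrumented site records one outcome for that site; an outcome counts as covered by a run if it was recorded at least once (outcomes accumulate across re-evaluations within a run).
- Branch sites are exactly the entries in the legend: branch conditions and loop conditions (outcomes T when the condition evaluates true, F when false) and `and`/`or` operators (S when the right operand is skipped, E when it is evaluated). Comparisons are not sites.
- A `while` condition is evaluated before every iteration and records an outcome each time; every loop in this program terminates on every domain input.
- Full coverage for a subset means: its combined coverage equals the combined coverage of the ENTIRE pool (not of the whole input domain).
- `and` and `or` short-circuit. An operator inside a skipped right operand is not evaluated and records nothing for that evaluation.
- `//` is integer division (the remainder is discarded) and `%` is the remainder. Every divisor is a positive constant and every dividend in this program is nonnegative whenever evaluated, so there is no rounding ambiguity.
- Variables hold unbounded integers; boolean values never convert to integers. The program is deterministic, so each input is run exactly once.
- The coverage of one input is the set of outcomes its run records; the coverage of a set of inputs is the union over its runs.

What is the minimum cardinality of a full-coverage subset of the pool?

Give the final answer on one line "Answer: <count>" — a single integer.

#1 (d=-1, u=-2, x=8) -> B1->F, B3->E, B2->F, B5->T, B9->F; covered: B1=F, B2=F, B3=E, B5=T, B9=F
#2 (d=-1, u=3, x=3) -> B1->F, B3->S, B2->T, B4->F, B5->F, B7->E, B8->E, B6->T, B9->F; covered: B1=F, B2=T, B3=S, B4=F, B5=F, B6=T, B7=E, B8=E, B9=F
#3 (d=-2, u=4, x=9) -> B1->F, B3->S, B2->T, B4->F, B5->T, B9->F; covered: B1=F, B2=T, B3=S, B4=F, B5=T, B9=F
#4 (d=-2, u=0, x=3) -> B1->T, B1->F, B3->E, B2->T, B4->F, B5->F, B7->S, B6->F, B9->F; covered: B1=T, B1=F, B2=T, B3=E, B4=F, B5=F, B6=F, B7=S, B9=F
the full pool covers 15 outcomes: B1=T, B1=F, B2=T, B2=F, B3=S, B3=E, B4=F, B5=T, B5=F, B6=T, B6=F, B7=S, B7=E, B8=E, B9=F
every size-1 subset falls short of the 15 outcomes (best: 9/15)
every size-2 subset falls short of the 15 outcomes (best: 13/15)
at size 3, {1, 2, 4} reaches all 15 outcomes; every lexicographically earlier size-3 subset fails

Answer: 3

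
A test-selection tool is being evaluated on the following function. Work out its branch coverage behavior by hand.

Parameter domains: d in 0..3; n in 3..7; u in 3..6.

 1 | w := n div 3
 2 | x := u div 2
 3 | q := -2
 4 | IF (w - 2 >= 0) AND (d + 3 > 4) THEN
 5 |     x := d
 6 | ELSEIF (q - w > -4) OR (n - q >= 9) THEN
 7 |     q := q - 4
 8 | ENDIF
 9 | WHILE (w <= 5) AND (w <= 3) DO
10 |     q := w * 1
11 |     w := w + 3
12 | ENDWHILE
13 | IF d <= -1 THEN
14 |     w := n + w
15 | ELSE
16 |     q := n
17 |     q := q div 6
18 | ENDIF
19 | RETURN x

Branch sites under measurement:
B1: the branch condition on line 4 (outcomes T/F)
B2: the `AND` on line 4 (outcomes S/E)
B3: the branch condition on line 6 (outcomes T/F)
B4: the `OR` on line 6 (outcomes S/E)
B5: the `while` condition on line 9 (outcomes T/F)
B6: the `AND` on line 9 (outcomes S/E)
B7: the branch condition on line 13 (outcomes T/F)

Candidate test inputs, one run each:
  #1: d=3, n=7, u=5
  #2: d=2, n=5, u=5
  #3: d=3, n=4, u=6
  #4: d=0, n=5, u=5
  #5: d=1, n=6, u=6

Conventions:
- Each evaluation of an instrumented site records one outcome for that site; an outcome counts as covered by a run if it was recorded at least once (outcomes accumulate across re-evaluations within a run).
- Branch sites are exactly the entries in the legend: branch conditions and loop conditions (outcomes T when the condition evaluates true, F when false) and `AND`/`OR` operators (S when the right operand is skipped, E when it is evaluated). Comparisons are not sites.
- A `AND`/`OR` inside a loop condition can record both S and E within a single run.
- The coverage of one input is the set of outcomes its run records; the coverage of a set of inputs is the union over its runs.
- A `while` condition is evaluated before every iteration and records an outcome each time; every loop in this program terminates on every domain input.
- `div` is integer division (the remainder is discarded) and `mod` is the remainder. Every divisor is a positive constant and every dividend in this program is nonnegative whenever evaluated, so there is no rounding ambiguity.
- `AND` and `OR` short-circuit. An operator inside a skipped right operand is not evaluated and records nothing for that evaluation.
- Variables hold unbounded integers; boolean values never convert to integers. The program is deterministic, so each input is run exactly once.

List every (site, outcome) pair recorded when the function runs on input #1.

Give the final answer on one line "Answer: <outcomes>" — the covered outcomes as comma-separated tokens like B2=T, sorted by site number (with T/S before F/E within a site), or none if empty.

Event log for input #1 (d=3, n=7, u=5):
  B2->E, B1->T, B6->E, B5->T, B6->E, B5->F, B7->F
distinct outcomes covered: B1=T, B2=E, B5=T, B5=F, B6=E, B7=F

Answer: B1=T, B2=E, B5=T, B5=F, B6=E, B7=F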